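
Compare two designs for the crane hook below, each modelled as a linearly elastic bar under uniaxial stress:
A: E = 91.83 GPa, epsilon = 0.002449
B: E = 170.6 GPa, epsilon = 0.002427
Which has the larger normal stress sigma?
Model: a linearly elastic bar under uniaxial stress, so sigma = E·epsilon (SI units).
  A: sigma = (9.183 × 10¹⁰) × 0.002449 = 2.249 × 10⁸ Pa = 224.9 MPa
  B: sigma = (1.706 × 10¹¹) × 0.002427 = 4.14 × 10⁸ Pa = 414 MPa
414 MPa > 224.9 MPa, so B is larger.
Final answer: B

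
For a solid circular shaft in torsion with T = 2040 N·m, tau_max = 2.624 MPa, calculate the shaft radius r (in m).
Model: a solid circular shaft in torsion, so tau_max = (2·T) / (π·r^3).
Solve for r: r = ((2·T) / (π·tau_max))^(1/3).
Convert to SI units:
  tau_max = 2.624 MPa = 2.624 × 10⁶ Pa
Substitute:
  r = ((2 × 2040) / (π × (2.624 × 10⁶)))^(1/3)
  r = 0.0791 m
Final answer: r = 0.0791 m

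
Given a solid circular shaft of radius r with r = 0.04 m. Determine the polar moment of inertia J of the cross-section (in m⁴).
Model: a solid circular shaft of radius r, so J = (π·r^4) / 2.
Substitute:
  J = (π × 0.04^4) / 2
  J = 4.021 × 10⁻⁶ m⁴
Final answer: J = 4.021 × 10⁻⁶ m⁴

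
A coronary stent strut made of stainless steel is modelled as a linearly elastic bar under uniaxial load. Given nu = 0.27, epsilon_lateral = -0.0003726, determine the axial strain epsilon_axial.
Model: a linearly elastic bar under uniaxial load, so epsilon_lateral = -nu·epsilon_axial.
Solve for epsilon_axial: epsilon_axial = -epsilon_lateral / nu.
Substitute:
  epsilon_axial = -(-0.0003726) / 0.27
  epsilon_axial = 0.00138
Final answer: epsilon_axial = 0.00138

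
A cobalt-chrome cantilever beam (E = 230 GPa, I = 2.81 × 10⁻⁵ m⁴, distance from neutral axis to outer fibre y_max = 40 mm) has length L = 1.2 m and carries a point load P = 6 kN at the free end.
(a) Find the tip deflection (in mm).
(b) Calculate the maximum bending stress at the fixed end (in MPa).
(a) Tip deflection of a cantilever with an end point load: δ = P·L^3 / (3·E·I). Convert P = 6 kN = 6000 N, E = 230 GPa = 2.3 × 10¹¹ Pa.
  δ = (6000 × 1.2^3) / (3 × (2.3 × 10¹¹) × (2.81 × 10⁻⁵)) = 0.0005347 m = 0.5347 mm
(b) Maximum bending moment at the fixed end: M = P·L = 6000 × 1.2 = 7200 N·m. Convert y_max = 40 mm = 0.04 m.
  σ = M·y_max / I = (7200 × 0.04) / (2.81 × 10⁻⁵) = 1.025 × 10⁷ Pa = 10.25 MPa
Final answer: (a) δ = 0.5347 mm, (b) σ = 10.25 MPa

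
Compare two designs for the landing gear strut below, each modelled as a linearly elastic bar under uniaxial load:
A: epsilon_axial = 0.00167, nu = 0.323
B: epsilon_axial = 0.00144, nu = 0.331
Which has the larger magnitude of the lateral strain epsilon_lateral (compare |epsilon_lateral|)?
Model: a linearly elastic bar under uniaxial load, so epsilon_lateral = -nu·epsilon_axial (SI units).
  A: epsilon_lateral = -(0.323 × 0.00167) = -0.0005394
  B: epsilon_lateral = -(0.331 × 0.00144) = -0.0004766
|epsilon_lateral|: A = 0.0005394, B = 0.0004766, so A is larger in magnitude.
Final answer: A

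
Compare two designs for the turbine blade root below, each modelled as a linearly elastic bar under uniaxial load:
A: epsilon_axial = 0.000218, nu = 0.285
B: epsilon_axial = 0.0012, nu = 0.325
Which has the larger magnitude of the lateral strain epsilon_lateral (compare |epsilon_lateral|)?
Model: a linearly elastic bar under uniaxial load, so epsilon_lateral = -nu·epsilon_axial (SI units).
  A: epsilon_lateral = -(0.285 × 0.000218) = -6.213 × 10⁻⁵
  B: epsilon_lateral = -(0.325 × 0.0012) = -0.00039
|epsilon_lateral|: A = 6.213 × 10⁻⁵, B = 0.00039, so B is larger in magnitude.
Final answer: B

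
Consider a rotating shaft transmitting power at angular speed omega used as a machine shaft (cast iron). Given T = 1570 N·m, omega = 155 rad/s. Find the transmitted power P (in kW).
Model: a rotating shaft transmitting power at angular speed omega, so P = T·omega.
Substitute:
  P = 1570 × 155
  P = 243400 W
Convert: P = 243400 W = 243.4 kW
Final answer: P = 243.4 kW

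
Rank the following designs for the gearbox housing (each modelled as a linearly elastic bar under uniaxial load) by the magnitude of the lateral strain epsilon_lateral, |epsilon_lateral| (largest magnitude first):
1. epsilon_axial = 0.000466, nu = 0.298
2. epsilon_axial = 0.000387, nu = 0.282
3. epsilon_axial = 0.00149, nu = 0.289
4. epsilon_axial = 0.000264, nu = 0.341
Model: a linearly elastic bar under uniaxial load, so epsilon_lateral = -nu·epsilon_axial (SI units).
  Case 1: epsilon_lateral = -(0.298 × 0.000466) = -0.0001389
  Case 2: epsilon_lateral = -(0.282 × 0.000387) = -0.0001091
  Case 3: epsilon_lateral = -(0.289 × 0.00149) = -0.0004306
  Case 4: epsilon_lateral = -(0.341 × 0.000264) = -9.002 × 10⁻⁵
Ordering by |epsilon_lateral|: 0.0004306 (case 3) > 0.0001389 (case 1) > 0.0001091 (case 2) > 9.002 × 10⁻⁵ (case 4)
Final answer: 3, 1, 2, 4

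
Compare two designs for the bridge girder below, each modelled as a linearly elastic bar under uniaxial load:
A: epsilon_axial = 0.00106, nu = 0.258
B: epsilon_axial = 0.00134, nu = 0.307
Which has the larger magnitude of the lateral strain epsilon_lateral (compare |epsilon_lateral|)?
Model: a linearly elastic bar under uniaxial load, so epsilon_lateral = -nu·epsilon_axial (SI units).
  A: epsilon_lateral = -(0.258 × 0.00106) = -0.0002735
  B: epsilon_lateral = -(0.307 × 0.00134) = -0.0004114
|epsilon_lateral|: A = 0.0002735, B = 0.0004114, so B is larger in magnitude.
Final answer: B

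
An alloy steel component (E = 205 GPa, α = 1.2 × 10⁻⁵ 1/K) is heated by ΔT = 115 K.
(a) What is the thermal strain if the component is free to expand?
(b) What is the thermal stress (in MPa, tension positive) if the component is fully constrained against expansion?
(a) Free thermal strain ε_th = α·ΔT = (1.2 × 10⁻⁵) × 115 = 0.00138
(b) Fully constrained, the expansion is suppressed, so σ = -E·α·ΔT. Convert E = 205 GPa = 2.05 × 10¹¹ Pa.
  σ = -(2.05 × 10¹¹) × (1.2 × 10⁻⁵) × 115 = -2.829 × 10⁸ Pa = -282.9 MPa (compressive)
Final answer: (a) ε_th = 0.00138, (b) σ = -282.9 MPa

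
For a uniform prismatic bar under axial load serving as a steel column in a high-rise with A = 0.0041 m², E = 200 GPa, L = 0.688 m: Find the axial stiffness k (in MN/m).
Model: a uniform prismatic bar under axial load, so k = (A·E) / L.
Convert to SI units:
  E = 200 GPa = 2 × 10¹¹ Pa
Substitute:
  k = (0.0041 × (2 × 10¹¹)) / 0.688
  k = 1.192 × 10⁹ N/m
Convert: k = 1.192 × 10⁹ N/m = 1192 MN/m
Final answer: k = 1192 MN/m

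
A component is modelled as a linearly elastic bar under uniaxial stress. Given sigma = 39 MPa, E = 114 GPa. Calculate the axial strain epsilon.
Model: a linearly elastic bar under uniaxial stress, so epsilon = sigma / E.
Convert to SI units:
  sigma = 39 MPa = 3.9 × 10⁷ Pa
  E = 114 GPa = 1.14 × 10¹¹ Pa
Substitute:
  epsilon = (3.9 × 10⁷) / (1.14 × 10¹¹)
  epsilon = 0.0003421
Final answer: epsilon = 0.0003421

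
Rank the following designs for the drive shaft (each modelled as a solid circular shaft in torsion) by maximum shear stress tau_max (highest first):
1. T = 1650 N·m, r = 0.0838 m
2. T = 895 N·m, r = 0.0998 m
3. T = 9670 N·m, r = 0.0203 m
Model: a solid circular shaft in torsion, so tau_max = (2·T) / (π·r^3) (SI units).
  Case 1: tau_max = (2 × 1650) / (π × 0.0838^3) = 1.785 × 10⁶ Pa = 1.785 MPa
  Case 2: tau_max = (2 × 895) / (π × 0.0998^3) = 573200 Pa = 0.5732 MPa
  Case 3: tau_max = (2 × 9670) / (π × 0.0203^3) = 7.359 × 10⁸ Pa = 735.9 MPa
Ordering: 735.9 MPa (case 3) > 1.785 MPa (case 1) > 0.5732 MPa (case 2)
Final answer: 3, 1, 2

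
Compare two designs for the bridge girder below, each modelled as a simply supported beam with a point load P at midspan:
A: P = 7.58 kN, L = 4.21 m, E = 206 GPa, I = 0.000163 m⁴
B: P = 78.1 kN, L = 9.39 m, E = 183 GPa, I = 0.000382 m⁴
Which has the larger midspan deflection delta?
Model: a simply supported beam with a point load P at midspan, so delta = (P·L^3) / (48·E·I) (SI units).
  A: delta = (7580 × 4.21^3) / (48 × (2.06 × 10¹¹) × 0.000163) = 0.0003509 m = 0.3509 mm
  B: delta = (78100 × 9.39^3) / (48 × (1.83 × 10¹¹) × 0.000382) = 0.01927 m = 19.27 mm
19.27 mm > 0.3509 mm, so B is larger.
Final answer: B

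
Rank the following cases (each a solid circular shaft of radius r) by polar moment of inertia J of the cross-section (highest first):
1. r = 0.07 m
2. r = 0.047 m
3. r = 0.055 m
Model: a solid circular shaft of radius r, so J = (π·r^4) / 2 (SI units).
  Case 1: J = (π × 0.07^4) / 2 = 3.771 × 10⁻⁵ m⁴
  Case 2: J = (π × 0.047^4) / 2 = 7.665 × 10⁻⁶ m⁴
  Case 3: J = (π × 0.055^4) / 2 = 1.437 × 10⁻⁵ m⁴
Ordering: 3.771 × 10⁻⁵ m⁴ (case 1) > 1.437 × 10⁻⁵ m⁴ (case 3) > 7.665 × 10⁻⁶ m⁴ (case 2)
Final answer: 1, 3, 2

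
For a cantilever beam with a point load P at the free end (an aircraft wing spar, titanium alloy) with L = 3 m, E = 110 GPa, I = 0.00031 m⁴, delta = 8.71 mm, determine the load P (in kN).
Model: a cantilever beam with a point load P at the free end, so delta = (P·L^3) / (3·E·I).
Solve for P: P = (3·delta·E·I) / L^3.
Convert to SI units:
  E = 110 GPa = 1.1 × 10¹¹ Pa
  delta = 8.71 mm = 0.00871 m
Substitute:
  P = (3 × 0.00871 × (1.1 × 10¹¹) × 0.00031) / 3^3
  P = 33000 N
Convert: P = 33000 N = 33 kN
Final answer: P = 33 kN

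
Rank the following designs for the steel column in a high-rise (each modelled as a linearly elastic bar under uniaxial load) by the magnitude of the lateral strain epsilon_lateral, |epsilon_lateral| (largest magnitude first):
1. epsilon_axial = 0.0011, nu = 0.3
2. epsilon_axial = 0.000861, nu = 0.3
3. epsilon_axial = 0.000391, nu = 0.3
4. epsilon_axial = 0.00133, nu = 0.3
Model: a linearly elastic bar under uniaxial load, so epsilon_lateral = -nu·epsilon_axial (SI units).
  Case 1: epsilon_lateral = -(0.3 × 0.0011) = -0.00033
  Case 2: epsilon_lateral = -(0.3 × 0.000861) = -0.0002583
  Case 3: epsilon_lateral = -(0.3 × 0.000391) = -0.0001173
  Case 4: epsilon_lateral = -(0.3 × 0.00133) = -0.000399
Ordering by |epsilon_lateral|: 0.000399 (case 4) > 0.00033 (case 1) > 0.0002583 (case 2) > 0.0001173 (case 3)
Final answer: 4, 1, 2, 3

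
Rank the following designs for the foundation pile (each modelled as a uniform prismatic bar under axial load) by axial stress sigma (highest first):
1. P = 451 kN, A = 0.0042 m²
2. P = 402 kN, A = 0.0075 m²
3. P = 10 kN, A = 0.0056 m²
Model: a uniform prismatic bar under axial load, so sigma = P / A (SI units).
  Case 1: sigma = 451000 / 0.0042 = 1.074 × 10⁸ Pa = 107.4 MPa
  Case 2: sigma = 402000 / 0.0075 = 5.36 × 10⁷ Pa = 53.6 MPa
  Case 3: sigma = 10000 / 0.0056 = 1.786 × 10⁶ Pa = 1.786 MPa
Ordering: 107.4 MPa (case 1) > 53.6 MPa (case 2) > 1.786 MPa (case 3)
Final answer: 1, 2, 3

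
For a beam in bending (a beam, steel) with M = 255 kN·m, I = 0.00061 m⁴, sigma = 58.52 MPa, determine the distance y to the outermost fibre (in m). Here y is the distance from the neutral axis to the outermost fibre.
Model: a beam in bending, so sigma = (M·y) / I.
Solve for y: y = (sigma·I) / M.
Convert to SI units:
  M = 255 kN·m = 255000 N·m
  sigma = 58.52 MPa = 5.852 × 10⁷ Pa
Substitute:
  y = ((5.852 × 10⁷) × 0.00061) / 255000
  y = 0.14 m
Final answer: y = 0.14 m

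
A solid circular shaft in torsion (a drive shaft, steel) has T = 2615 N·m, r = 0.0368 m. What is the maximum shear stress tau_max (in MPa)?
Model: a solid circular shaft in torsion, so tau_max = (2·T) / (π·r^3).
Substitute:
  tau_max = (2 × 2615) / (π × 0.0368^3)
  tau_max = 3.34 × 10⁷ Pa
Convert: tau_max = 3.34 × 10⁷ Pa = 33.4 MPa
Final answer: tau_max = 33.4 MPa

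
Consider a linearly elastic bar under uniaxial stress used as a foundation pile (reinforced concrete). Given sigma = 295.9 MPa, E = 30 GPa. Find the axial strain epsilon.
Model: a linearly elastic bar under uniaxial stress, so epsilon = sigma / E.
Convert to SI units:
  sigma = 295.9 MPa = 2.959 × 10⁸ Pa
  E = 30 GPa = 3 × 10¹⁰ Pa
Substitute:
  epsilon = (2.959 × 10⁸) / (3 × 10¹⁰)
  epsilon = 0.009863
Final answer: epsilon = 0.009863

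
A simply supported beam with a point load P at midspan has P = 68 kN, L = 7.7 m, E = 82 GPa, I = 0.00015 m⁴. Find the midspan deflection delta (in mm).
Model: a simply supported beam with a point load P at midspan, so delta = (P·L^3) / (48·E·I).
Convert to SI units:
  P = 68 kN = 68000 N
  E = 82 GPa = 8.2 × 10¹⁰ Pa
Substitute:
  delta = (68000 × 7.7^3) / (48 × (8.2 × 10¹⁰) × 0.00015)
  delta = 0.05258 m
Convert: delta = 0.05258 m = 52.58 mm
Final answer: delta = 52.58 mm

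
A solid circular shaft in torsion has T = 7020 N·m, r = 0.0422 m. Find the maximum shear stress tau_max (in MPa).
Model: a solid circular shaft in torsion, so tau_max = (2·T) / (π·r^3).
Substitute:
  tau_max = (2 × 7020) / (π × 0.0422^3)
  tau_max = 5.947 × 10⁷ Pa
Convert: tau_max = 5.947 × 10⁷ Pa = 59.47 MPa
Final answer: tau_max = 59.47 MPa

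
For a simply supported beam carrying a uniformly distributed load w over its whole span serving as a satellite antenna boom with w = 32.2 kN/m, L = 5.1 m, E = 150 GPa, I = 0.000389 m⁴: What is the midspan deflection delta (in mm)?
Model: a simply supported beam carrying a uniformly distributed load w over its whole span, so delta = (5·w·L^4) / (384·E·I).
Convert to SI units:
  w = 32.2 kN/m = 32200 N/m
  E = 150 GPa = 1.5 × 10¹¹ Pa
Substitute:
  delta = (5 × 32200 × 5.1^4) / (384 × (1.5 × 10¹¹) × 0.000389)
  delta = 0.004861 m
Convert: delta = 0.004861 m = 4.861 mm
Final answer: delta = 4.861 mm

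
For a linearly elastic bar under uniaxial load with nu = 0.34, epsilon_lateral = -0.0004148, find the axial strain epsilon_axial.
Model: a linearly elastic bar under uniaxial load, so epsilon_lateral = -nu·epsilon_axial.
Solve for epsilon_axial: epsilon_axial = -epsilon_lateral / nu.
Substitute:
  epsilon_axial = -(-0.0004148) / 0.34
  epsilon_axial = 0.00122
Final answer: epsilon_axial = 0.00122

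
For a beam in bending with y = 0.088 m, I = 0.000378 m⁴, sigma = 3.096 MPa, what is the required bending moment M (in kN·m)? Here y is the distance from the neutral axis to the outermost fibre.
Model: a beam in bending, so sigma = (M·y) / I.
Solve for M: M = (sigma·I) / y.
Convert to SI units:
  sigma = 3.096 MPa = 3.096 × 10⁶ Pa
Substitute:
  M = ((3.096 × 10⁶) × 0.000378) / 0.088
  M = 13300 N·m
Convert: M = 13300 N·m = 13.3 kN·m
Final answer: M = 13.3 kN·m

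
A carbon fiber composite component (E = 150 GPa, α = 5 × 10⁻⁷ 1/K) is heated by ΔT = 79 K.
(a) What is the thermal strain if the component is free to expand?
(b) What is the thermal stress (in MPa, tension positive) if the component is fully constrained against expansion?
(a) Free thermal strain ε_th = α·ΔT = (5 × 10⁻⁷) × 79 = 3.95 × 10⁻⁵
(b) Fully constrained, the expansion is suppressed, so σ = -E·α·ΔT. Convert E = 150 GPa = 1.5 × 10¹¹ Pa.
  σ = -(1.5 × 10¹¹) × (5 × 10⁻⁷) × 79 = -5.925 × 10⁶ Pa = -5.925 MPa (compressive)
Final answer: (a) ε_th = 3.95 × 10⁻⁵, (b) σ = -5.925 MPa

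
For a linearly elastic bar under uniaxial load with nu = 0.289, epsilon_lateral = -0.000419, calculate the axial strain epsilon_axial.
Model: a linearly elastic bar under uniaxial load, so epsilon_lateral = -nu·epsilon_axial.
Solve for epsilon_axial: epsilon_axial = -epsilon_lateral / nu.
Substitute:
  epsilon_axial = -(-0.000419) / 0.289
  epsilon_axial = 0.00145
Final answer: epsilon_axial = 0.00145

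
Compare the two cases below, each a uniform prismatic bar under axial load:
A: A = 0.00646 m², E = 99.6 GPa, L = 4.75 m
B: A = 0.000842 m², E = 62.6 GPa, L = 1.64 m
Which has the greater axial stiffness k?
Model: a uniform prismatic bar under axial load, so k = (A·E) / L (SI units).
  A: k = (0.00646 × (9.96 × 10¹⁰)) / 4.75 = 1.355 × 10⁸ N/m = 135.5 MN/m
  B: k = (0.000842 × (6.26 × 10¹⁰)) / 1.64 = 3.214 × 10⁷ N/m = 32.14 MN/m
135.5 MN/m > 32.14 MN/m, so A is larger.
Final answer: A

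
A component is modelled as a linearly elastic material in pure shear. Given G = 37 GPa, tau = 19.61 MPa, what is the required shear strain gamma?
Model: a linearly elastic material in pure shear, so tau = G·gamma.
Solve for gamma: gamma = tau / G.
Convert to SI units:
  G = 37 GPa = 3.7 × 10¹⁰ Pa
  tau = 19.61 MPa = 1.961 × 10⁷ Pa
Substitute:
  gamma = (1.961 × 10⁷) / (3.7 × 10¹⁰)
  gamma = 0.00053
Final answer: gamma = 0.00053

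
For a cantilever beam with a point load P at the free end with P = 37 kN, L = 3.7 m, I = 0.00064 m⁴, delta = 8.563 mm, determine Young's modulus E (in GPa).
Model: a cantilever beam with a point load P at the free end, so delta = (P·L^3) / (3·E·I).
Solve for E: E = (P·L^3) / (3·delta·I).
Convert to SI units:
  P = 37 kN = 37000 N
  delta = 8.563 mm = 0.008563 m
Substitute:
  E = (37000 × 3.7^3) / (3 × 0.008563 × 0.00064)
  E = 1.14 × 10¹¹ Pa
Convert: E = 1.14 × 10¹¹ Pa = 114 GPa
Final answer: E = 114 GPa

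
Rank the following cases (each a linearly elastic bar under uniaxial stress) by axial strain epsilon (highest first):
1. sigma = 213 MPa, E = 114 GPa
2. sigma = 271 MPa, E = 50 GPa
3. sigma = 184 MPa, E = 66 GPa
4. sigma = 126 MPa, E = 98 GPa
Model: a linearly elastic bar under uniaxial stress, so epsilon = sigma / E (SI units).
  Case 1: epsilon = (2.13 × 10⁸) / (1.14 × 10¹¹) = 0.001868
  Case 2: epsilon = (2.71 × 10⁸) / (5 × 10¹⁰) = 0.00542
  Case 3: epsilon = (1.84 × 10⁸) / (6.6 × 10¹⁰) = 0.002788
  Case 4: epsilon = (1.26 × 10⁸) / (9.8 × 10¹⁰) = 0.001286
Ordering: 0.00542 (case 2) > 0.002788 (case 3) > 0.001868 (case 1) > 0.001286 (case 4)
Final answer: 2, 3, 1, 4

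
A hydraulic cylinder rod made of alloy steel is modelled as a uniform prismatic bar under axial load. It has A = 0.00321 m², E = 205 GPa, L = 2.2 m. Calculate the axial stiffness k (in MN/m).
Model: a uniform prismatic bar under axial load, so k = (A·E) / L.
Convert to SI units:
  E = 205 GPa = 2.05 × 10¹¹ Pa
Substitute:
  k = (0.00321 × (2.05 × 10¹¹)) / 2.2
  k = 2.991 × 10⁸ N/m
Convert: k = 2.991 × 10⁸ N/m = 299.1 MN/m
Final answer: k = 299.1 MN/m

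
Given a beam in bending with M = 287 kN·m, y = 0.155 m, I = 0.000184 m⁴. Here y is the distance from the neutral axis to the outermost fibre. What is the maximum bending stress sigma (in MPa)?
Model: a beam in bending, so sigma = (M·y) / I.
Convert to SI units:
  M = 287 kN·m = 287000 N·m
Substitute:
  sigma = (287000 × 0.155) / 0.000184
  sigma = 2.418 × 10⁸ Pa
Convert: sigma = 2.418 × 10⁸ Pa = 241.8 MPa
Final answer: sigma = 241.8 MPa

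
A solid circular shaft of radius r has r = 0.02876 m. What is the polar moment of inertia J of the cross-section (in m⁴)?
Model: a solid circular shaft of radius r, so J = (π·r^4) / 2.
Substitute:
  J = (π × 0.02876^4) / 2
  J = 1.075 × 10⁻⁶ m⁴
Final answer: J = 1.075 × 10⁻⁶ m⁴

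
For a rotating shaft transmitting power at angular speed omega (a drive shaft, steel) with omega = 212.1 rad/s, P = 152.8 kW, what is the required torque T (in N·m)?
Model: a rotating shaft transmitting power at angular speed omega, so P = T·omega.
Solve for T: T = P / omega.
Convert to SI units:
  P = 152.8 kW = 152800 W
Substitute:
  T = 152800 / 212.1
  T = 720.4 N·m
Final answer: T = 720.4 N·m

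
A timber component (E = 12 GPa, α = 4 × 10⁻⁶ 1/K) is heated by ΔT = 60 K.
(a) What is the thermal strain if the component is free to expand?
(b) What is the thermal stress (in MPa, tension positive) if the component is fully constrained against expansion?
(a) Free thermal strain ε_th = α·ΔT = (4 × 10⁻⁶) × 60 = 0.00024
(b) Fully constrained, the expansion is suppressed, so σ = -E·α·ΔT. Convert E = 12 GPa = 1.2 × 10¹⁰ Pa.
  σ = -(1.2 × 10¹⁰) × (4 × 10⁻⁶) × 60 = -2.88 × 10⁶ Pa = -2.88 MPa (compressive)
Final answer: (a) ε_th = 0.00024, (b) σ = -2.88 MPa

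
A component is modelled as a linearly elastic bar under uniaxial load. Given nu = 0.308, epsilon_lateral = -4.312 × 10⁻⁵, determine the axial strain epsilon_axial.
Model: a linearly elastic bar under uniaxial load, so epsilon_lateral = -nu·epsilon_axial.
Solve for epsilon_axial: epsilon_axial = -epsilon_lateral / nu.
Substitute:
  epsilon_axial = -(-4.312 × 10⁻⁵) / 0.308
  epsilon_axial = 0.00014
Final answer: epsilon_axial = 0.00014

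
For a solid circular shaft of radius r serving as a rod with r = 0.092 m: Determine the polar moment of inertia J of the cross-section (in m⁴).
Model: a solid circular shaft of radius r, so J = (π·r^4) / 2.
Substitute:
  J = (π × 0.092^4) / 2
  J = 0.0001125 m⁴
Final answer: J = 0.0001125 m⁴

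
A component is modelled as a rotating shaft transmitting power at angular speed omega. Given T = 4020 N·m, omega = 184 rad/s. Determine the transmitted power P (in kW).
Model: a rotating shaft transmitting power at angular speed omega, so P = T·omega.
Substitute:
  P = 4020 × 184
  P = 739700 W
Convert: P = 739700 W = 739.7 kW
Final answer: P = 739.7 kW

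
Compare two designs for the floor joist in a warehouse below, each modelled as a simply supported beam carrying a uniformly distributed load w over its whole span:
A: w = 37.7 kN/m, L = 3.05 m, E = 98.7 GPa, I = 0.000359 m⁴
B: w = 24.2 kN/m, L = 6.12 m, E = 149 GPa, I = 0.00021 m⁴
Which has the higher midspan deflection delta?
Model: a simply supported beam carrying a uniformly distributed load w over its whole span, so delta = (5·w·L^4) / (384·E·I) (SI units).
  A: delta = (5 × 37700 × 3.05^4) / (384 × (9.87 × 10¹⁰) × 0.000359) = 0.001199 m = 1.199 mm
  B: delta = (5 × 24200 × 6.12^4) / (384 × (1.49 × 10¹¹) × 0.00021) = 0.01413 m = 14.13 mm
14.13 mm > 1.199 mm, so B is larger.
Final answer: B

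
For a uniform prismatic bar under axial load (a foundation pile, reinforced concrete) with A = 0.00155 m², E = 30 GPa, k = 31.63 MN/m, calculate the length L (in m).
Model: a uniform prismatic bar under axial load, so k = (A·E) / L.
Solve for L: L = (A·E) / k.
Convert to SI units:
  E = 30 GPa = 3 × 10¹⁰ Pa
  k = 31.63 MN/m = 3.163 × 10⁷ N/m
Substitute:
  L = (0.00155 × (3 × 10¹⁰)) / (3.163 × 10⁷)
  L = 1.47 m
Final answer: L = 1.47 m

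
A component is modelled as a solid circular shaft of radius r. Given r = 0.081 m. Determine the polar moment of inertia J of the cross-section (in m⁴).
Model: a solid circular shaft of radius r, so J = (π·r^4) / 2.
Substitute:
  J = (π × 0.081^4) / 2
  J = 6.762 × 10⁻⁵ m⁴
Final answer: J = 6.762 × 10⁻⁵ m⁴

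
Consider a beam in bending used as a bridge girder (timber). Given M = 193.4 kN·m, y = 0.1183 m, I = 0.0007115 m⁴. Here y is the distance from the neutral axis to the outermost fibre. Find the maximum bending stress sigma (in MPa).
Model: a beam in bending, so sigma = (M·y) / I.
Convert to SI units:
  M = 193.4 kN·m = 193400 N·m
Substitute:
  sigma = (193400 × 0.1183) / 0.0007115
  sigma = 3.216 × 10⁷ Pa
Convert: sigma = 3.216 × 10⁷ Pa = 32.16 MPa
Final answer: sigma = 32.16 MPa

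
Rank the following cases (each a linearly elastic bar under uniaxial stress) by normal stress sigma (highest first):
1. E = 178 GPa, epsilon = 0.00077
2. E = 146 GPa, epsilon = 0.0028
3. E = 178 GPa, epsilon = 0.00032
Model: a linearly elastic bar under uniaxial stress, so sigma = E·epsilon (SI units).
  Case 1: sigma = (1.78 × 10¹¹) × 0.00077 = 1.371 × 10⁸ Pa = 137.1 MPa
  Case 2: sigma = (1.46 × 10¹¹) × 0.0028 = 4.088 × 10⁸ Pa = 408.8 MPa
  Case 3: sigma = (1.78 × 10¹¹) × 0.00032 = 5.696 × 10⁷ Pa = 56.96 MPa
Ordering: 408.8 MPa (case 2) > 137.1 MPa (case 1) > 56.96 MPa (case 3)
Final answer: 2, 1, 3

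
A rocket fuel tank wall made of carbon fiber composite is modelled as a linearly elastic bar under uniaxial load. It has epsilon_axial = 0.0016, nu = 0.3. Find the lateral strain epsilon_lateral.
Model: a linearly elastic bar under uniaxial load, so epsilon_lateral = -nu·epsilon_axial.
Substitute:
  epsilon_lateral = -(0.3 × 0.0016)
  epsilon_lateral = -0.00048
Final answer: epsilon_lateral = -0.00048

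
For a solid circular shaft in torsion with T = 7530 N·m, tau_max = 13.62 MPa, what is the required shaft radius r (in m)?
Model: a solid circular shaft in torsion, so tau_max = (2·T) / (π·r^3).
Solve for r: r = ((2·T) / (π·tau_max))^(1/3).
Convert to SI units:
  tau_max = 13.62 MPa = 1.362 × 10⁷ Pa
Substitute:
  r = ((2 × 7530) / (π × (1.362 × 10⁷)))^(1/3)
  r = 0.0706 m
Final answer: r = 0.0706 m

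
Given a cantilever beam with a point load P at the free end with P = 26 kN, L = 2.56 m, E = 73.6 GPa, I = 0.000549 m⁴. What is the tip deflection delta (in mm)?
Model: a cantilever beam with a point load P at the free end, so delta = (P·L^3) / (3·E·I).
Convert to SI units:
  P = 26 kN = 26000 N
  E = 73.6 GPa = 7.36 × 10¹⁰ Pa
Substitute:
  delta = (26000 × 2.56^3) / (3 × (7.36 × 10¹⁰) × 0.000549)
  delta = 0.003599 m
Convert: delta = 0.003599 m = 3.599 mm
Final answer: delta = 3.599 mm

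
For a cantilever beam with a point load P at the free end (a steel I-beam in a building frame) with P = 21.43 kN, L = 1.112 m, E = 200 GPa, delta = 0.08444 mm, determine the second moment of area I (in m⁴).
Model: a cantilever beam with a point load P at the free end, so delta = (P·L^3) / (3·E·I).
Solve for I: I = (P·L^3) / (3·delta·E).
Convert to SI units:
  P = 21.43 kN = 21430 N
  E = 200 GPa = 2 × 10¹¹ Pa
  delta = 0.08444 mm = 8.444 × 10⁻⁵ m
Substitute:
  I = (21430 × 1.112^3) / (3 × (8.444 × 10⁻⁵) × (2 × 10¹¹))
  I = 0.0005816 m⁴
Final answer: I = 0.0005816 m⁴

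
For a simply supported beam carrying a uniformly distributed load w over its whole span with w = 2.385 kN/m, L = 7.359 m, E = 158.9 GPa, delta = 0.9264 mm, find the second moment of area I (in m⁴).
Model: a simply supported beam carrying a uniformly distributed load w over its whole span, so delta = (5·w·L^4) / (384·E·I).
Solve for I: I = (5·w·L^4) / (384·delta·E).
Convert to SI units:
  w = 2.385 kN/m = 2385 N/m
  E = 158.9 GPa = 1.589 × 10¹¹ Pa
  delta = 0.9264 mm = 0.0009264 m
Substitute:
  I = (5 × 2385 × 7.359^4) / (384 × 0.0009264 × (1.589 × 10¹¹))
  I = 0.0006187 m⁴
Final answer: I = 0.0006187 m⁴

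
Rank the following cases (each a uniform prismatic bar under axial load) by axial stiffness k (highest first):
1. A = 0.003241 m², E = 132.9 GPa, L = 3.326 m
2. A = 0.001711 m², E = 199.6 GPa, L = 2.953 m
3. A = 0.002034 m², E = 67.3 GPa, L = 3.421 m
Model: a uniform prismatic bar under axial load, so k = (A·E) / L (SI units).
  Case 1: k = (0.003241 × (1.329 × 10¹¹)) / 3.326 = 1.295 × 10⁸ N/m = 129.5 MN/m
  Case 2: k = (0.001711 × (1.996 × 10¹¹)) / 2.953 = 1.157 × 10⁸ N/m = 115.7 MN/m
  Case 3: k = (0.002034 × (6.73 × 10¹⁰)) / 3.421 = 4.001 × 10⁷ N/m = 40.01 MN/m
Ordering: 129.5 MN/m (case 1) > 115.7 MN/m (case 2) > 40.01 MN/m (case 3)
Final answer: 1, 2, 3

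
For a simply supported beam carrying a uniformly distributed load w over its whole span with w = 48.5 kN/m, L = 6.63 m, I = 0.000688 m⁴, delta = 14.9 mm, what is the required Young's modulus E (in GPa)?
Model: a simply supported beam carrying a uniformly distributed load w over its whole span, so delta = (5·w·L^4) / (384·E·I).
Solve for E: E = (5·w·L^4) / (384·delta·I).
Convert to SI units:
  w = 48.5 kN/m = 48500 N/m
  delta = 14.9 mm = 0.0149 m
Substitute:
  E = (5 × 48500 × 6.63^4) / (384 × 0.0149 × 0.000688)
  E = 1.19 × 10¹¹ Pa
Convert: E = 1.19 × 10¹¹ Pa = 119 GPa
Final answer: E = 119 GPa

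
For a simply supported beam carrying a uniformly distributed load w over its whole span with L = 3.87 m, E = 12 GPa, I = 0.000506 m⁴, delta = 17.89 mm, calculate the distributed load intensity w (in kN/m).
Model: a simply supported beam carrying a uniformly distributed load w over its whole span, so delta = (5·w·L^4) / (384·E·I).
Solve for w: w = (384·delta·E·I) / (5·L^4).
Convert to SI units:
  E = 12 GPa = 1.2 × 10¹⁰ Pa
  delta = 17.89 mm = 0.01789 m
Substitute:
  w = (384 × 0.01789 × (1.2 × 10¹⁰) × 0.000506) / (5 × 3.87^4)
  w = 37190 N/m
Convert: w = 37190 N/m = 37.19 kN/m
Final answer: w = 37.19 kN/m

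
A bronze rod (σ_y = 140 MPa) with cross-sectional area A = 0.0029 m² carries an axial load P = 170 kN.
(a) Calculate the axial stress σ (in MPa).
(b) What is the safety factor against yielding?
(a) Axial stress σ = P/A. Convert P = 170 kN = 170000 N.
  σ = 170000 / 0.0029 = 5.862 × 10⁷ Pa = 58.62 MPa
(b) Safety factor SF = σ_y/σ = 140 / 58.62 = 2.388
Final answer: (a) σ = 58.62 MPa, (b) SF = 2.388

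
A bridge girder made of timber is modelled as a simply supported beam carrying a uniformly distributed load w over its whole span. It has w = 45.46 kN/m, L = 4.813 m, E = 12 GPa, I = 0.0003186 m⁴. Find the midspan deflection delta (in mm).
Model: a simply supported beam carrying a uniformly distributed load w over its whole span, so delta = (5·w·L^4) / (384·E·I).
Convert to SI units:
  w = 45.46 kN/m = 45460 N/m
  E = 12 GPa = 1.2 × 10¹⁰ Pa
Substitute:
  delta = (5 × 45460 × 4.813^4) / (384 × (1.2 × 10¹⁰) × 0.0003186)
  delta = 0.08308 m
Convert: delta = 0.08308 m = 83.08 mm
Final answer: delta = 83.08 mm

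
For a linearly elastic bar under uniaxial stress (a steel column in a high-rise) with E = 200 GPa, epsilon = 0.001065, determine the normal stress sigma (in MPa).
Model: a linearly elastic bar under uniaxial stress, so epsilon = sigma / E.
Solve for sigma: sigma = epsilon·E.
Convert to SI units:
  E = 200 GPa = 2 × 10¹¹ Pa
Substitute:
  sigma = 0.001065 × (2 × 10¹¹)
  sigma = 2.13 × 10⁸ Pa
Convert: sigma = 2.13 × 10⁸ Pa = 213 MPa
Final answer: sigma = 213 MPa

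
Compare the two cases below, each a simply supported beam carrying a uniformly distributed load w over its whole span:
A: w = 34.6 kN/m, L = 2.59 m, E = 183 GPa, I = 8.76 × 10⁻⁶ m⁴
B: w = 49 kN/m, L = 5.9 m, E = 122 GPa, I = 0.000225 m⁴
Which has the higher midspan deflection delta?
Model: a simply supported beam carrying a uniformly distributed load w over its whole span, so delta = (5·w·L^4) / (384·E·I) (SI units).
  A: delta = (5 × 34600 × 2.59^4) / (384 × (1.83 × 10¹¹) × (8.76 × 10⁻⁶)) = 0.01265 m = 12.65 mm
  B: delta = (5 × 49000 × 5.9^4) / (384 × (1.22 × 10¹¹) × 0.000225) = 0.02816 m = 28.16 mm
28.16 mm > 12.65 mm, so B is larger.
Final answer: B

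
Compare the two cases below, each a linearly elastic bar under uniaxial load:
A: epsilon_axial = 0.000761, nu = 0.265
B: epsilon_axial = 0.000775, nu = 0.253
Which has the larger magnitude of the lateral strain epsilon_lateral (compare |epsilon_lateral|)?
Model: a linearly elastic bar under uniaxial load, so epsilon_lateral = -nu·epsilon_axial (SI units).
  A: epsilon_lateral = -(0.265 × 0.000761) = -0.0002017
  B: epsilon_lateral = -(0.253 × 0.000775) = -0.0001961
|epsilon_lateral|: A = 0.0002017, B = 0.0001961, so A is larger in magnitude.
Final answer: A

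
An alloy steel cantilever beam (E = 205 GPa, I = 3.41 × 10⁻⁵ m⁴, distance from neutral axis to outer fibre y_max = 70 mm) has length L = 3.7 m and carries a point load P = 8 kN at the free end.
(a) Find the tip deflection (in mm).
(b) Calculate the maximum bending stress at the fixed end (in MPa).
(a) Tip deflection of a cantilever with an end point load: δ = P·L^3 / (3·E·I). Convert P = 8 kN = 8000 N, E = 205 GPa = 2.05 × 10¹¹ Pa.
  δ = (8000 × 3.7^3) / (3 × (2.05 × 10¹¹) × (3.41 × 10⁻⁵)) = 0.01932 m = 19.32 mm
(b) Maximum bending moment at the fixed end: M = P·L = 8000 × 3.7 = 29600 N·m. Convert y_max = 70 mm = 0.07 m.
  σ = M·y_max / I = (29600 × 0.07) / (3.41 × 10⁻⁵) = 6.076 × 10⁷ Pa = 60.76 MPa
Final answer: (a) δ = 19.32 mm, (b) σ = 60.76 MPa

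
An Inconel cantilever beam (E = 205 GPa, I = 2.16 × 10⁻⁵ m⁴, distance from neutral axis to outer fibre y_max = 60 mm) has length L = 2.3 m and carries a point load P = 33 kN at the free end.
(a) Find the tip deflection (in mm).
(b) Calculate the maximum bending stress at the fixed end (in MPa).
(a) Tip deflection of a cantilever with an end point load: δ = P·L^3 / (3·E·I). Convert P = 33 kN = 33000 N, E = 205 GPa = 2.05 × 10¹¹ Pa.
  δ = (33000 × 2.3^3) / (3 × (2.05 × 10¹¹) × (2.16 × 10⁻⁵)) = 0.03023 m = 30.23 mm
(b) Maximum bending moment at the fixed end: M = P·L = 33000 × 2.3 = 75900 N·m. Convert y_max = 60 mm = 0.06 m.
  σ = M·y_max / I = (75900 × 0.06) / (2.16 × 10⁻⁵) = 2.108 × 10⁸ Pa = 210.8 MPa
Final answer: (a) δ = 30.23 mm, (b) σ = 210.8 MPa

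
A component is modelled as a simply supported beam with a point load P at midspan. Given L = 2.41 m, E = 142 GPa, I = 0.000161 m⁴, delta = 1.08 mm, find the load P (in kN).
Model: a simply supported beam with a point load P at midspan, so delta = (P·L^3) / (48·E·I).
Solve for P: P = (48·delta·E·I) / L^3.
Convert to SI units:
  E = 142 GPa = 1.42 × 10¹¹ Pa
  delta = 1.08 mm = 0.00108 m
Substitute:
  P = (48 × 0.00108 × (1.42 × 10¹¹) × 0.000161) / 2.41^3
  P = 84670 N
Convert: P = 84670 N = 84.67 kN
Final answer: P = 84.67 kN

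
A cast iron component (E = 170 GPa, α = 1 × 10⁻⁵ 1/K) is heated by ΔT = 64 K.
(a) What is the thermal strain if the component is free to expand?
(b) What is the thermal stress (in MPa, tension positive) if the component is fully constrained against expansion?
(a) Free thermal strain ε_th = α·ΔT = (1 × 10⁻⁵) × 64 = 0.00064
(b) Fully constrained, the expansion is suppressed, so σ = -E·α·ΔT. Convert E = 170 GPa = 1.7 × 10¹¹ Pa.
  σ = -(1.7 × 10¹¹) × (1 × 10⁻⁵) × 64 = -1.088 × 10⁸ Pa = -108.8 MPa (compressive)
Final answer: (a) ε_th = 0.00064, (b) σ = -108.8 MPa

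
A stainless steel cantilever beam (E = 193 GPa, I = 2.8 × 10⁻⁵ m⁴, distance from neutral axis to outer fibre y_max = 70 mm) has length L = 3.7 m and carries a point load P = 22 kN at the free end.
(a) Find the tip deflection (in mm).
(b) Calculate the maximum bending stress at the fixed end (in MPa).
(a) Tip deflection of a cantilever with an end point load: δ = P·L^3 / (3·E·I). Convert P = 22 kN = 22000 N, E = 193 GPa = 1.93 × 10¹¹ Pa.
  δ = (22000 × 3.7^3) / (3 × (1.93 × 10¹¹) × (2.8 × 10⁻⁵)) = 0.06874 m = 68.74 mm
(b) Maximum bending moment at the fixed end: M = P·L = 22000 × 3.7 = 81400 N·m. Convert y_max = 70 mm = 0.07 m.
  σ = M·y_max / I = (81400 × 0.07) / (2.8 × 10⁻⁵) = 2.035 × 10⁸ Pa = 203.5 MPa
Final answer: (a) δ = 68.74 mm, (b) σ = 203.5 MPa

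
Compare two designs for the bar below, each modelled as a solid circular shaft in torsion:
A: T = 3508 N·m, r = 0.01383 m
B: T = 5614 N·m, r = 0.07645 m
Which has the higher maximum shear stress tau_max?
Model: a solid circular shaft in torsion, so tau_max = (2·T) / (π·r^3) (SI units).
  A: tau_max = (2 × 3508) / (π × 0.01383^3) = 8.443 × 10⁸ Pa = 844.3 MPa
  B: tau_max = (2 × 5614) / (π × 0.07645^3) = 7.999 × 10⁶ Pa = 7.999 MPa
844.3 MPa > 7.999 MPa, so A is larger.
Final answer: A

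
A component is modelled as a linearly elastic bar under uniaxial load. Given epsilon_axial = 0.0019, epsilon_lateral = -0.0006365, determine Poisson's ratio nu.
Model: a linearly elastic bar under uniaxial load, so epsilon_lateral = -nu·epsilon_axial.
Solve for nu: nu = -epsilon_lateral / epsilon_axial.
Substitute:
  nu = -(-0.0006365) / 0.0019
  nu = 0.335
Final answer: nu = 0.335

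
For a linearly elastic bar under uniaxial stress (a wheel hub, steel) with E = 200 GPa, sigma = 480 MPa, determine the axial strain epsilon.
Model: a linearly elastic bar under uniaxial stress, so sigma = E·epsilon.
Solve for epsilon: epsilon = sigma / E.
Convert to SI units:
  E = 200 GPa = 2 × 10¹¹ Pa
  sigma = 480 MPa = 4.8 × 10⁸ Pa
Substitute:
  epsilon = (4.8 × 10⁸) / (2 × 10¹¹)
  epsilon = 0.0024
Final answer: epsilon = 0.0024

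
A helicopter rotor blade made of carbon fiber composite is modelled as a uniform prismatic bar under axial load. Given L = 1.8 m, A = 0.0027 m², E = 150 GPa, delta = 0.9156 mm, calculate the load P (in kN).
Model: a uniform prismatic bar under axial load, so delta = (P·L) / (A·E).
Solve for P: P = (delta·A·E) / L.
Convert to SI units:
  E = 150 GPa = 1.5 × 10¹¹ Pa
  delta = 0.9156 mm = 0.0009156 m
Substitute:
  P = (0.0009156 × 0.0027 × (1.5 × 10¹¹)) / 1.8
  P = 206000 N
Convert: P = 206000 N = 206 kN
Final answer: P = 206 kN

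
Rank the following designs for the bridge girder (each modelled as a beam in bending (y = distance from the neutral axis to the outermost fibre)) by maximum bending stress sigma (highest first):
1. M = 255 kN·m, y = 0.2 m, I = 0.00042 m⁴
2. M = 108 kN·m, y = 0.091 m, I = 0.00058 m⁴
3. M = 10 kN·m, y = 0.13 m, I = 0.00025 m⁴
Model: a beam in bending (y = distance from the neutral axis to the outermost fibre), so sigma = (M·y) / I (SI units).
  Case 1: sigma = (255000 × 0.2) / 0.00042 = 1.214 × 10⁸ Pa = 121.4 MPa
  Case 2: sigma = (108000 × 0.091) / 0.00058 = 1.694 × 10⁷ Pa = 16.94 MPa
  Case 3: sigma = (10000 × 0.13) / 0.00025 = 5.2 × 10⁶ Pa = 5.2 MPa
Ordering: 121.4 MPa (case 1) > 16.94 MPa (case 2) > 5.2 MPa (case 3)
Final answer: 1, 2, 3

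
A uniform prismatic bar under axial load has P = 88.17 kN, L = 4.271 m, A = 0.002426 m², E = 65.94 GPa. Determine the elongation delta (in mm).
Model: a uniform prismatic bar under axial load, so delta = (P·L) / (A·E).
Convert to SI units:
  P = 88.17 kN = 88170 N
  E = 65.94 GPa = 6.594 × 10¹⁰ Pa
Substitute:
  delta = (88170 × 4.271) / (0.002426 × (6.594 × 10¹⁰))
  delta = 0.002354 m
Convert: delta = 0.002354 m = 2.354 mm
Final answer: delta = 2.354 mm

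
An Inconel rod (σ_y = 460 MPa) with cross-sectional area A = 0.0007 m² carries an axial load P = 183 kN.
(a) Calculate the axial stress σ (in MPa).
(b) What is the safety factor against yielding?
(a) Axial stress σ = P/A. Convert P = 183 kN = 183000 N.
  σ = 183000 / 0.0007 = 2.614 × 10⁸ Pa = 261.4 MPa
(b) Safety factor SF = σ_y/σ = 460 / 261.4 = 1.76
Final answer: (a) σ = 261.4 MPa, (b) SF = 1.76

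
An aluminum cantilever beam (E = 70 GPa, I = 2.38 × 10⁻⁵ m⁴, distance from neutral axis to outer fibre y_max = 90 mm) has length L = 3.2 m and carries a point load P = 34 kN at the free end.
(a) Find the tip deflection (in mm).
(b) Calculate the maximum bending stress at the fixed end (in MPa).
(a) Tip deflection of a cantilever with an end point load: δ = P·L^3 / (3·E·I). Convert P = 34 kN = 34000 N, E = 70 GPa = 7 × 10¹⁰ Pa.
  δ = (34000 × 3.2^3) / (3 × (7 × 10¹⁰) × (2.38 × 10⁻⁵)) = 0.2229 m = 222.9 mm
(b) Maximum bending moment at the fixed end: M = P·L = 34000 × 3.2 = 108800 N·m. Convert y_max = 90 mm = 0.09 m.
  σ = M·y_max / I = (108800 × 0.09) / (2.38 × 10⁻⁵) = 4.114 × 10⁸ Pa = 411.4 MPa
Final answer: (a) δ = 222.9 mm, (b) σ = 411.4 MPa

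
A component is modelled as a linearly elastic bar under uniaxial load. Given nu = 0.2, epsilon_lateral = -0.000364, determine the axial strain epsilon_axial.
Model: a linearly elastic bar under uniaxial load, so epsilon_lateral = -nu·epsilon_axial.
Solve for epsilon_axial: epsilon_axial = -epsilon_lateral / nu.
Substitute:
  epsilon_axial = -(-0.000364) / 0.2
  epsilon_axial = 0.00182
Final answer: epsilon_axial = 0.00182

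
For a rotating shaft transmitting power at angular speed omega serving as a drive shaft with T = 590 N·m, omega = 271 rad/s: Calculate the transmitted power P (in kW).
Model: a rotating shaft transmitting power at angular speed omega, so P = T·omega.
Substitute:
  P = 590 × 271
  P = 159900 W
Convert: P = 159900 W = 159.9 kW
Final answer: P = 159.9 kW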